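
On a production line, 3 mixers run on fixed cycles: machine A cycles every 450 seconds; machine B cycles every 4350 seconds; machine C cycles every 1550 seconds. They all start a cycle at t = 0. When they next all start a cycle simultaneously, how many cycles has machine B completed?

They are all back at their starting positions together after one LCM of the periods.
450 = 2 × 3^2 × 5^2
4350 = 2 × 3 × 5^2 × 29
1550 = 2 × 5^2 × 31
LCM(450, 4350, 1550) = 2 × 3^2 × 5^2 × 29 × 31 = 404550.
Cycles for period 4350: 404550 / 4350 = 93.

93 cycles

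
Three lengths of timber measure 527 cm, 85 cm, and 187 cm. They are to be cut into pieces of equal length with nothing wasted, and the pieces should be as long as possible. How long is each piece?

17 cm

The greatest length dividing all of 527, 85, and 187 is their gcd.
527 = 17 × 31
85 = 5 × 17
187 = 11 × 17
gcd(527, 85, 187) = 17.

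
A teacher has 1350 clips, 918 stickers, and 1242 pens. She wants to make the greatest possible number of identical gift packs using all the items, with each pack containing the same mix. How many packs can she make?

54 packs

The pack count must divide each quantity, so the greatest is gcd(1350, 918, 1242).
1350 = 2 × 3^3 × 5^2
918 = 2 × 3^3 × 17
1242 = 2 × 3^3 × 23
gcd(1350, 918, 1242) = 2 × 3^3 = 54.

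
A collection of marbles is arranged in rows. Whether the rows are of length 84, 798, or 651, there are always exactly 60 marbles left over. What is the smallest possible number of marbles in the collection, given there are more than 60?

49536

N − 60 must be a common multiple of 84, 798, and 651.
84 = 2^2 × 3 × 7
798 = 2 × 3 × 7 × 19
651 = 3 × 7 × 31
LCM(84, 798, 651) = 2^2 × 3 × 7 × 19 × 31 = 49476.
Smallest N > 60 is LCM + 60 = 49476 + 60 = 49536.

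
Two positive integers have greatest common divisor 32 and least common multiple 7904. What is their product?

For any two positive integers, gcd × lcm = product = 32 × 7904 = 252928.

252928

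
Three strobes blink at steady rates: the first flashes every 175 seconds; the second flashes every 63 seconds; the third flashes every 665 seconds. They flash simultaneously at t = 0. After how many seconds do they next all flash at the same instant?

We need the least common multiple of the intervals.
175 = 5^2 × 7
63 = 3^2 × 7
665 = 5 × 7 × 19
LCM(175, 63, 665) = 3^2 × 5^2 × 7 × 19 = 29925.

29925 seconds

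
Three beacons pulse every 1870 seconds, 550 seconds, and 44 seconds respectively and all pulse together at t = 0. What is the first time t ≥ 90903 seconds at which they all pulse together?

Joint pulses occur at multiples of LCM(1870, 550, 44).
1870 = 2 × 5 × 11 × 17
550 = 2 × 5^2 × 11
44 = 2^2 × 11
LCM(1870, 550, 44) = 2^2 × 5^2 × 11 × 17 = 18700.
Smallest multiple of 18700 that is ≥ 90903: ⌈90903/18700⌉ × 18700 = 5 × 18700 = 93500.

93500 seconds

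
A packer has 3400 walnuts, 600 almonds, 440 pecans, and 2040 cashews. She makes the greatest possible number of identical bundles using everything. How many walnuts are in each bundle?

Number of bundles = gcd(3400, 600, 440, 2040).
3400 = 2^3 × 5^2 × 17
600 = 2^3 × 3 × 5^2
440 = 2^3 × 5 × 11
2040 = 2^3 × 3 × 5 × 17
gcd(3400, 600, 440, 2040) = 2^3 × 5 = 40.
walnuts per bundle = 3400 / 40 = 85.

85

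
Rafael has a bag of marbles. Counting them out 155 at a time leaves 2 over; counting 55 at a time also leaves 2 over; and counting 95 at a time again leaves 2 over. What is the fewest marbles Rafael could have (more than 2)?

32397

N − 2 must be a common multiple of 155, 55, and 95.
155 = 5 × 31
55 = 5 × 11
95 = 5 × 19
LCM(155, 55, 95) = 5 × 11 × 19 × 31 = 32395.
Smallest N > 2 is LCM + 2 = 32395 + 2 = 32397.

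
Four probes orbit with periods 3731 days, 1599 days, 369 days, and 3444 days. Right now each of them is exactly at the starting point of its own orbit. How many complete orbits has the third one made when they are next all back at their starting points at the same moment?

All finish a whole number of cycles simultaneously at t = LCM of the periods.
3731 = 7 × 13 × 41
1599 = 3 × 13 × 41
369 = 3^2 × 41
3444 = 2^2 × 3 × 7 × 41
LCM(3731, 1599, 369, 3444) = 2^2 × 3^2 × 7 × 13 × 41 = 134316.
Orbits for period 369: 134316 / 369 = 364.

364 orbits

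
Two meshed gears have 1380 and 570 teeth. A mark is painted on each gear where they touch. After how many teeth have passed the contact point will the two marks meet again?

The first simultaneous occurrence is after LCM of the individual periods.
1380 = 2^2 × 3 × 5 × 23
570 = 2 × 3 × 5 × 19
LCM(1380, 570) = 2^2 × 3 × 5 × 19 × 23 = 26220.

26220 teeth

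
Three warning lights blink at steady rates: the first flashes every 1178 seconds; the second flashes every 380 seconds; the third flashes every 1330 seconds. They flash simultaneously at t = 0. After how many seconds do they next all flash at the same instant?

82460 seconds

They coincide at every common multiple of the periods; the first is the LCM.
1178 = 2 × 19 × 31
380 = 2^2 × 5 × 19
1330 = 2 × 5 × 7 × 19
LCM(1178, 380, 1330) = 2^2 × 5 × 7 × 19 × 31 = 82460.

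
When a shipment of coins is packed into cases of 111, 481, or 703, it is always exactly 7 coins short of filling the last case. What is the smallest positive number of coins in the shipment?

27410

Being 7 short of a full case of size k means N ≡ −7 (mod k), i.e. N + 7 is a multiple of each size.
111 = 3 × 37
481 = 13 × 37
703 = 19 × 37
LCM(111, 481, 703) = 3 × 13 × 19 × 37 = 27417.
Smallest positive N is 27417 − 7 = 27410.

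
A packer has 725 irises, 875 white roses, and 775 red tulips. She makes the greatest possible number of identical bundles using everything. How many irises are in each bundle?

29

Number of bundles = gcd(725, 875, 775).
725 = 5^2 × 29
875 = 5^3 × 7
775 = 5^2 × 31
gcd(725, 875, 775) = 5^2 = 25.
irises per bundle = 725 / 25 = 29.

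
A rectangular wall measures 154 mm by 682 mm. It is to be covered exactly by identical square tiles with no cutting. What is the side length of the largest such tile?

22 mm

The tile side must divide both 154 and 682, so the largest is their gcd.
154 = 2 × 7 × 11
682 = 2 × 11 × 31
gcd(154, 682) = 2 × 11 = 22.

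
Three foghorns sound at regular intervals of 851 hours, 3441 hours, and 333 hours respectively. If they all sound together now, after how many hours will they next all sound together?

The first simultaneous occurrence is after LCM of the individual periods.
851 = 23 × 37
3441 = 3 × 31 × 37
333 = 3^2 × 37
LCM(851, 3441, 333) = 3^2 × 23 × 31 × 37 = 237429.

237429 hours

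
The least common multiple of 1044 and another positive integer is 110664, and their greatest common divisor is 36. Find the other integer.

gcd × lcm = product of the two integers, so the other integer is (36 × 110664) / 1044 = 3816.

3816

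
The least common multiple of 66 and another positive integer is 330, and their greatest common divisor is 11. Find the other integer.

55

gcd × lcm = product of the two integers, so the other integer is (11 × 330) / 66 = 55.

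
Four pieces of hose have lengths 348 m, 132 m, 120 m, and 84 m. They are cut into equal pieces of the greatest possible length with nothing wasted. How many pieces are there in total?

57

Piece length = gcd(348, 132, 120, 84).
348 = 2^2 × 3 × 29
132 = 2^2 × 3 × 11
120 = 2^3 × 3 × 5
84 = 2^2 × 3 × 7
gcd(348, 132, 120, 84) = 2^2 × 3 = 12.
Total pieces = 348/12 + 132/12 + 120/12 + 84/12 = 29 + 11 + 10 + 7 = 57.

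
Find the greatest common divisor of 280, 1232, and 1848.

56

280 = 2^3 × 5 × 7
1232 = 2^4 × 7 × 11
1848 = 2^3 × 3 × 7 × 11
gcd(280, 1232, 1848) = 2^3 × 7 = 56.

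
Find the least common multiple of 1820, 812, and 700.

263900

1820 = 2^2 × 5 × 7 × 13
812 = 2^2 × 7 × 29
700 = 2^2 × 5^2 × 7
LCM(1820, 812, 700) = 2^2 × 5^2 × 7 × 13 × 29 = 263900.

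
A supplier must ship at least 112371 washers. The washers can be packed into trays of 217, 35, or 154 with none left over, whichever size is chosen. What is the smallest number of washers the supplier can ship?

119350

The number of washers must be a common multiple of 217, 35, and 154, so a multiple of their LCM.
217 = 7 × 31
35 = 5 × 7
154 = 2 × 7 × 11
LCM(217, 35, 154) = 2 × 5 × 7 × 11 × 31 = 23870.
Smallest multiple of 23870 that is ≥ 112371: ⌈112371/23870⌉ × 23870 = 5 × 23870 = 119350.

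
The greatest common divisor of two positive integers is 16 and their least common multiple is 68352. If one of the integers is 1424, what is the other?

768

For two integers, gcd × lcm = product, so the other is (16 × 68352) / 1424 = 1093632 / 1424 = 768.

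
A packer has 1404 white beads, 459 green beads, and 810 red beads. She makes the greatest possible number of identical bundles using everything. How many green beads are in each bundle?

17

Number of bundles = gcd(1404, 459, 810).
1404 = 2^2 × 3^3 × 13
459 = 3^3 × 17
810 = 2 × 3^4 × 5
gcd(1404, 459, 810) = 3^3 = 27.
green beads per bundle = 459 / 27 = 17.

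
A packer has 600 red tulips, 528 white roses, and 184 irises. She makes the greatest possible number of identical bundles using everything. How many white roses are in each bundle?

Number of bundles = gcd(600, 528, 184).
600 = 2^3 × 3 × 5^2
528 = 2^4 × 3 × 11
184 = 2^3 × 23
gcd(600, 528, 184) = 2^3 = 8.
white roses per bundle = 528 / 8 = 66.

66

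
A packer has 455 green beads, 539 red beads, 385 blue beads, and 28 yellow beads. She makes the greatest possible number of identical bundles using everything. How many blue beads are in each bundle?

Number of bundles = gcd(455, 539, 385, 28).
455 = 5 × 7 × 13
539 = 7^2 × 11
385 = 5 × 7 × 11
28 = 2^2 × 7
gcd(455, 539, 385, 28) = 7.
blue beads per bundle = 385 / 7 = 55.

55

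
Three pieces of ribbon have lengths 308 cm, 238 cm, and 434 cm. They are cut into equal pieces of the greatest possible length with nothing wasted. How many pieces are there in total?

70

Piece length = gcd(308, 238, 434).
308 = 2^2 × 7 × 11
238 = 2 × 7 × 17
434 = 2 × 7 × 31
gcd(308, 238, 434) = 2 × 7 = 14.
Total pieces = 308/14 + 238/14 + 434/14 = 22 + 17 + 31 = 70.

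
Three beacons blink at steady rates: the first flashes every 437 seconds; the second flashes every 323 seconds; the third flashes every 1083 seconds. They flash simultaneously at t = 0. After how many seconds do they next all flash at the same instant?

We need the least common multiple of the intervals.
437 = 19 × 23
323 = 17 × 19
1083 = 3 × 19^2
LCM(437, 323, 1083) = 3 × 17 × 19^2 × 23 = 423453.

423453 seconds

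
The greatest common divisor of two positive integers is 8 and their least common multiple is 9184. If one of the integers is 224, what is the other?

328

For two integers, gcd × lcm = product, so the other is (8 × 9184) / 224 = 73472 / 224 = 328.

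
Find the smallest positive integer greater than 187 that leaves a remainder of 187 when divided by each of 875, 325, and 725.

330062

N − 187 must be a common multiple of 875, 325, and 725.
875 = 5^3 × 7
325 = 5^2 × 13
725 = 5^2 × 29
LCM(875, 325, 725) = 5^3 × 7 × 13 × 29 = 329875.
Smallest N > 187 is LCM + 187 = 329875 + 187 = 330062.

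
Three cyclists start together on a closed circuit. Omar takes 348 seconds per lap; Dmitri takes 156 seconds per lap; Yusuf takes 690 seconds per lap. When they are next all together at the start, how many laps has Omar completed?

The first common completion time is the LCM of the periods.
348 = 2^2 × 3 × 29
156 = 2^2 × 3 × 13
690 = 2 × 3 × 5 × 23
LCM(348, 156, 690) = 2^2 × 3 × 5 × 13 × 23 × 29 = 520260.
Laps for period 348: 520260 / 348 = 1495.

1495 laps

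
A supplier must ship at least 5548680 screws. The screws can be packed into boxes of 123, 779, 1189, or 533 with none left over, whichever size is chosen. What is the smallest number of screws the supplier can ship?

6167343

The number of screws must be a common multiple of 123, 779, 1189, and 533, so a multiple of their LCM.
123 = 3 × 41
779 = 19 × 41
1189 = 29 × 41
533 = 13 × 41
LCM(123, 779, 1189, 533) = 3 × 13 × 19 × 29 × 41 = 881049.
Smallest multiple of 881049 that is ≥ 5548680: ⌈5548680/881049⌉ × 881049 = 7 × 881049 = 6167343.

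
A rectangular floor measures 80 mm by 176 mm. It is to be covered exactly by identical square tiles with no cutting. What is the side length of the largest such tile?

16 mm

The tile side must divide both 80 and 176, so the largest is their gcd.
80 = 2^4 × 5
176 = 2^4 × 11
gcd(80, 176) = 2^4 = 16.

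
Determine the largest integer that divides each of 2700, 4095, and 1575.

2700 = 2^2 × 3^3 × 5^2
4095 = 3^2 × 5 × 7 × 13
1575 = 3^2 × 5^2 × 7
gcd(2700, 4095, 1575) = 3^2 × 5 = 45.

45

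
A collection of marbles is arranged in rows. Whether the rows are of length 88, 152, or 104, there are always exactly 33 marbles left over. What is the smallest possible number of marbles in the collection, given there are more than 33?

21769

N − 33 must be a common multiple of 88, 152, and 104.
88 = 2^3 × 11
152 = 2^3 × 19
104 = 2^3 × 13
LCM(88, 152, 104) = 2^3 × 11 × 13 × 19 = 21736.
Smallest N > 33 is LCM + 33 = 21736 + 33 = 21769.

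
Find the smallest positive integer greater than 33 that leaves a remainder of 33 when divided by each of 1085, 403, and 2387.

155188

N − 33 must be a common multiple of 1085, 403, and 2387.
1085 = 5 × 7 × 31
403 = 13 × 31
2387 = 7 × 11 × 31
LCM(1085, 403, 2387) = 5 × 7 × 11 × 13 × 31 = 155155.
Smallest N > 33 is LCM + 33 = 155155 + 33 = 155188.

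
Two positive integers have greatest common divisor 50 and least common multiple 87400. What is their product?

For any two positive integers, gcd × lcm = product = 50 × 87400 = 4370000.

4370000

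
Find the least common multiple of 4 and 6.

12

4 = 2^2
6 = 2 × 3
LCM(4, 6) = 2^2 × 3 = 12.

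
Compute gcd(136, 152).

136 = 2^3 × 17
152 = 2^3 × 19
gcd(136, 152) = 2^3 = 8.

8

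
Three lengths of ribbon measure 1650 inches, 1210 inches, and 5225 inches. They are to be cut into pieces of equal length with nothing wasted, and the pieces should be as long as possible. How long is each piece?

55 inches

The greatest length dividing all of 1650, 1210, and 5225 is their gcd.
1650 = 2 × 3 × 5^2 × 11
1210 = 2 × 5 × 11^2
5225 = 5^2 × 11 × 19
gcd(1650, 1210, 5225) = 5 × 11 = 55.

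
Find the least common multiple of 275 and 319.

275 = 5^2 × 11
319 = 11 × 29
LCM(275, 319) = 5^2 × 11 × 29 = 7975.

7975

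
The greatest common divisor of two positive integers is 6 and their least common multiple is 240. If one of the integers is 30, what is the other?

For two integers, gcd × lcm = product, so the other is (6 × 240) / 30 = 1440 / 30 = 48.

48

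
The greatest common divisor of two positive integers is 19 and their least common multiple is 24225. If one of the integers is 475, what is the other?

969

For two integers, gcd × lcm = product, so the other is (19 × 24225) / 475 = 460275 / 475 = 969.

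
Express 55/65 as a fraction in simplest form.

55 = 5 × 11
65 = 5 × 13
gcd(55, 65) = 5.
Divide numerator and denominator by 5: 55/65 = 11/13.

11/13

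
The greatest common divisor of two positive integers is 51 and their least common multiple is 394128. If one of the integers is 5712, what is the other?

3519

For two integers, gcd × lcm = product, so the other is (51 × 394128) / 5712 = 20100528 / 5712 = 3519.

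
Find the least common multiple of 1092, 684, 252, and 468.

62244

1092 = 2^2 × 3 × 7 × 13
684 = 2^2 × 3^2 × 19
252 = 2^2 × 3^2 × 7
468 = 2^2 × 3^2 × 13
LCM(1092, 684, 252, 468) = 2^2 × 3^2 × 7 × 13 × 19 = 62244.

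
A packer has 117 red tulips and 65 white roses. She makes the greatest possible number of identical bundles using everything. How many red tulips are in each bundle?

Number of bundles = gcd(117, 65).
117 = 3^2 × 13
65 = 5 × 13
gcd(117, 65) = 13.
red tulips per bundle = 117 / 13 = 9.

9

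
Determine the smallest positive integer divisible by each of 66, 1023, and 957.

59334

66 = 2 × 3 × 11
1023 = 3 × 11 × 31
957 = 3 × 11 × 29
LCM(66, 1023, 957) = 2 × 3 × 11 × 29 × 31 = 59334.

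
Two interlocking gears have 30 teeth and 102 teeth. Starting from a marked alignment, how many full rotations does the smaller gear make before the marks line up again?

17 rotations

The first common completion time is the LCM of the periods.
30 = 2 × 3 × 5
102 = 2 × 3 × 17
LCM(30, 102) = 2 × 3 × 5 × 17 = 510.
Rotations for period 30: 510 / 30 = 17.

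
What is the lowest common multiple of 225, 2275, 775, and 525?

634725

225 = 3^2 × 5^2
2275 = 5^2 × 7 × 13
775 = 5^2 × 31
525 = 3 × 5^2 × 7
LCM(225, 2275, 775, 525) = 3^2 × 5^2 × 7 × 13 × 31 = 634725.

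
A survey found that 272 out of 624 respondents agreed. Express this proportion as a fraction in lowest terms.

272 = 2^4 × 17
624 = 2^4 × 3 × 13
gcd(272, 624) = 2^4 = 16.
Divide numerator and denominator by 16: 272/624 = 17/39.

17/39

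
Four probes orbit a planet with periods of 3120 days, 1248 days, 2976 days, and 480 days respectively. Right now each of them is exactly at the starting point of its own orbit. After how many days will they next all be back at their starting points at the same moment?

193440 days

The first simultaneous occurrence is after LCM of the individual periods.
3120 = 2^4 × 3 × 5 × 13
1248 = 2^5 × 3 × 13
2976 = 2^5 × 3 × 31
480 = 2^5 × 3 × 5
LCM(3120, 1248, 2976, 480) = 2^5 × 3 × 5 × 13 × 31 = 193440.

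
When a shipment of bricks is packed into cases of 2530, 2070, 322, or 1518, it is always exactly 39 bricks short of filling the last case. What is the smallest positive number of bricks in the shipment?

Being 39 short of a full case of size k means N ≡ −39 (mod k), i.e. N + 39 is a multiple of each size.
2530 = 2 × 5 × 11 × 23
2070 = 2 × 3^2 × 5 × 23
322 = 2 × 7 × 23
1518 = 2 × 3 × 11 × 23
LCM(2530, 2070, 322, 1518) = 2 × 3^2 × 5 × 7 × 11 × 23 = 159390.
Smallest positive N is 159390 − 39 = 159351.

159351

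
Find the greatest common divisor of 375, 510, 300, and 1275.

15

375 = 3 × 5^3
510 = 2 × 3 × 5 × 17
300 = 2^2 × 3 × 5^2
1275 = 3 × 5^2 × 17
gcd(375, 510, 300, 1275) = 3 × 5 = 15.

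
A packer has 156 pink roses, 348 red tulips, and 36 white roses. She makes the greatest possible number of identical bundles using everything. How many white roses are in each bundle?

3

Number of bundles = gcd(156, 348, 36).
156 = 2^2 × 3 × 13
348 = 2^2 × 3 × 29
36 = 2^2 × 3^2
gcd(156, 348, 36) = 2^2 × 3 = 12.
white roses per bundle = 36 / 12 = 3.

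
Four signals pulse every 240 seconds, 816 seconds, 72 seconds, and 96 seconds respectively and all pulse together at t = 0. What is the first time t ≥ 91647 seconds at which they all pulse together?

97920 seconds

Joint pulses occur at multiples of LCM(240, 816, 72, 96).
240 = 2^4 × 3 × 5
816 = 2^4 × 3 × 17
72 = 2^3 × 3^2
96 = 2^5 × 3
LCM(240, 816, 72, 96) = 2^5 × 3^2 × 5 × 17 = 24480.
Smallest multiple of 24480 that is ≥ 91647: ⌈91647/24480⌉ × 24480 = 4 × 24480 = 97920.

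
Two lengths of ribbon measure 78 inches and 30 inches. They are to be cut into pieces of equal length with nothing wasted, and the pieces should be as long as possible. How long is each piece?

6 inches

By the Euclidean algorithm:
78 = 2 × 30 + 18
30 = 1 × 18 + 12
18 = 1 × 12 + 6
12 = 2 × 6 + 0
gcd(78, 30) = 6.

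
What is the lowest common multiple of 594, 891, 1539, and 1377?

575586

594 = 2 × 3^3 × 11
891 = 3^4 × 11
1539 = 3^4 × 19
1377 = 3^4 × 17
LCM(594, 891, 1539, 1377) = 2 × 3^4 × 11 × 17 × 19 = 575586.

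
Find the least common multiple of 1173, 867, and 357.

1173 = 3 × 17 × 23
867 = 3 × 17^2
357 = 3 × 7 × 17
LCM(1173, 867, 357) = 3 × 7 × 17^2 × 23 = 139587.

139587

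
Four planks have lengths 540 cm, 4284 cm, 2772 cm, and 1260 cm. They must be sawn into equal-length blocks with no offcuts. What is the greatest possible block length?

36 cm

This is the greatest common divisor of 540, 4284, 2772, and 1260.
540 = 2^2 × 3^3 × 5
4284 = 2^2 × 3^2 × 7 × 17
2772 = 2^2 × 3^2 × 7 × 11
1260 = 2^2 × 3^2 × 5 × 7
gcd(540, 4284, 2772, 1260) = 2^2 × 3^2 = 36.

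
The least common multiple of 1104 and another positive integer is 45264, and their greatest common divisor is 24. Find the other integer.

gcd × lcm = product of the two integers, so the other integer is (24 × 45264) / 1104 = 984.

984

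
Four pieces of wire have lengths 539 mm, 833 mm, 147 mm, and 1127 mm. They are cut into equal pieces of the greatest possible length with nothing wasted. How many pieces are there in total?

54

Piece length = gcd(539, 833, 147, 1127).
539 = 7^2 × 11
833 = 7^2 × 17
147 = 3 × 7^2
1127 = 7^2 × 23
gcd(539, 833, 147, 1127) = 7^2 = 49.
Total pieces = 539/49 + 833/49 + 147/49 + 1127/49 = 11 + 17 + 3 + 23 = 54.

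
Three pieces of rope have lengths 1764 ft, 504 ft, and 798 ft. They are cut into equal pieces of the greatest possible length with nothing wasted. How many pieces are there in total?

Piece length = gcd(1764, 504, 798).
1764 = 2^2 × 3^2 × 7^2
504 = 2^3 × 3^2 × 7
798 = 2 × 3 × 7 × 19
gcd(1764, 504, 798) = 2 × 3 × 7 = 42.
Total pieces = 1764/42 + 504/42 + 798/42 = 42 + 12 + 19 = 73.

73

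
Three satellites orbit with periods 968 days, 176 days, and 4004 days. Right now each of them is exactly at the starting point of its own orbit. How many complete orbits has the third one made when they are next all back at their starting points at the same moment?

They are all back at their starting positions together after one LCM of the periods.
968 = 2^3 × 11^2
176 = 2^4 × 11
4004 = 2^2 × 7 × 11 × 13
LCM(968, 176, 4004) = 2^4 × 7 × 11^2 × 13 = 176176.
Orbits for period 4004: 176176 / 4004 = 44.

44 orbits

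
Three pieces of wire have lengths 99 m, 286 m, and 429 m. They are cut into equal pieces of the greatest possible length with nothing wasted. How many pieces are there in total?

Piece length = gcd(99, 286, 429).
99 = 3^2 × 11
286 = 2 × 11 × 13
429 = 3 × 11 × 13
gcd(99, 286, 429) = 11.
Total pieces = 99/11 + 286/11 + 429/11 = 9 + 26 + 39 = 74.

74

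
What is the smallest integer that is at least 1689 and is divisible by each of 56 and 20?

The integer must be a common multiple of 56 and 20, so a multiple of their LCM.
56 = 2^3 × 7
20 = 2^2 × 5
LCM(56, 20) = 2^3 × 5 × 7 = 280.
Smallest multiple of 280 that is ≥ 1689: ⌈1689/280⌉ × 280 = 7 × 280 = 1960.

1960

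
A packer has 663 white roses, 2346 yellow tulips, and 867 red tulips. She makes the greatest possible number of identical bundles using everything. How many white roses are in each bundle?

13

Number of bundles = gcd(663, 2346, 867).
663 = 3 × 13 × 17
2346 = 2 × 3 × 17 × 23
867 = 3 × 17^2
gcd(663, 2346, 867) = 3 × 17 = 51.
white roses per bundle = 663 / 51 = 13.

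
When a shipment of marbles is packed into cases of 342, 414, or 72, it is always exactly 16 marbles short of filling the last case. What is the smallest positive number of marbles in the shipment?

Being 16 short of a full case of size k means N ≡ −16 (mod k), i.e. N + 16 is a multiple of each size.
342 = 2 × 3^2 × 19
414 = 2 × 3^2 × 23
72 = 2^3 × 3^2
LCM(342, 414, 72) = 2^3 × 3^2 × 19 × 23 = 31464.
Smallest positive N is 31464 − 16 = 31448.

31448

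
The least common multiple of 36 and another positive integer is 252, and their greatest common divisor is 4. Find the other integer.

28

gcd × lcm = product of the two integers, so the other integer is (4 × 252) / 36 = 28.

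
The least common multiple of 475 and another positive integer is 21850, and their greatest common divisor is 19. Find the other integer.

874

gcd × lcm = product of the two integers, so the other integer is (19 × 21850) / 475 = 874.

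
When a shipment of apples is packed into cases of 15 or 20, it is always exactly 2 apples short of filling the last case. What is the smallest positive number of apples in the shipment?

Being 2 short of a full case of size k means N ≡ −2 (mod k), i.e. N + 2 is a multiple of each size.
15 = 3 × 5
20 = 2^2 × 5
LCM(15, 20) = 2^2 × 3 × 5 = 60.
Smallest positive N is 60 − 2 = 58.

58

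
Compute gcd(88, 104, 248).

88 = 2^3 × 11
104 = 2^3 × 13
248 = 2^3 × 31
gcd(88, 104, 248) = 2^3 = 8.

8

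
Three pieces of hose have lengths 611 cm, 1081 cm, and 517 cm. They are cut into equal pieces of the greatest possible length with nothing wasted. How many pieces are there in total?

47

Piece length = gcd(611, 1081, 517).
611 = 13 × 47
1081 = 23 × 47
517 = 11 × 47
gcd(611, 1081, 517) = 47.
Total pieces = 611/47 + 1081/47 + 517/47 = 13 + 23 + 11 = 47.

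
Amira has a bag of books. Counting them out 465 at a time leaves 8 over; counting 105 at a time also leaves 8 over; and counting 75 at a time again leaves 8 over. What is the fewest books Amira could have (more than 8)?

N − 8 must be a common multiple of 465, 105, and 75.
465 = 3 × 5 × 31
105 = 3 × 5 × 7
75 = 3 × 5^2
LCM(465, 105, 75) = 3 × 5^2 × 7 × 31 = 16275.
Smallest N > 8 is LCM + 8 = 16275 + 8 = 16283.

16283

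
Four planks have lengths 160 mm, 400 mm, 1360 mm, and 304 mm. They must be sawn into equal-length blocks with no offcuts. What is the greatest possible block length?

16 mm

The block length must divide every plank, so the greatest is gcd(160, 400, 1360, 304).
160 = 2^5 × 5
400 = 2^4 × 5^2
1360 = 2^4 × 5 × 17
304 = 2^4 × 19
gcd(160, 400, 1360, 304) = 2^4 = 16.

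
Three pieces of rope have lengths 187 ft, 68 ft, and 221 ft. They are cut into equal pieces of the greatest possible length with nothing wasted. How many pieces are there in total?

28

Piece length = gcd(187, 68, 221).
187 = 11 × 17
68 = 2^2 × 17
221 = 13 × 17
gcd(187, 68, 221) = 17.
Total pieces = 187/17 + 68/17 + 221/17 = 11 + 4 + 13 = 28.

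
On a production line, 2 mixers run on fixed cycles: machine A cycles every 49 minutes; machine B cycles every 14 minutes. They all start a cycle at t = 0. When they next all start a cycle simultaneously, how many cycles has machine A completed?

The first common completion time is the LCM of the periods.
49 = 7^2
14 = 2 × 7
LCM(49, 14) = 2 × 7^2 = 98.
Cycles for period 49: 98 / 49 = 2.

2 cycles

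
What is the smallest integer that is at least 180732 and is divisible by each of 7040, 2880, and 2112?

190080

The integer must be a common multiple of 7040, 2880, and 2112, so a multiple of their LCM.
7040 = 2^7 × 5 × 11
2880 = 2^6 × 3^2 × 5
2112 = 2^6 × 3 × 11
LCM(7040, 2880, 2112) = 2^7 × 3^2 × 5 × 11 = 63360.
Smallest multiple of 63360 that is ≥ 180732: ⌈180732/63360⌉ × 63360 = 3 × 63360 = 190080.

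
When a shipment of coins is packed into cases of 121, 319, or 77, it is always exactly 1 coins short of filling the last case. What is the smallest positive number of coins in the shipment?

Being 1 short of a full case of size k means N ≡ −1 (mod k), i.e. N + 1 is a multiple of each size.
121 = 11^2
319 = 11 × 29
77 = 7 × 11
LCM(121, 319, 77) = 7 × 11^2 × 29 = 24563.
Smallest positive N is 24563 − 1 = 24562.

24562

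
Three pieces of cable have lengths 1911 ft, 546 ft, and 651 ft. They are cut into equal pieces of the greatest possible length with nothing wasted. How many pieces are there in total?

Piece length = gcd(1911, 546, 651).
1911 = 3 × 7^2 × 13
546 = 2 × 3 × 7 × 13
651 = 3 × 7 × 31
gcd(1911, 546, 651) = 3 × 7 = 21.
Total pieces = 1911/21 + 546/21 + 651/21 = 91 + 26 + 31 = 148.

148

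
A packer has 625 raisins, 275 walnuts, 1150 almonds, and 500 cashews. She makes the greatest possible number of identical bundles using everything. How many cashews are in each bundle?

Number of bundles = gcd(625, 275, 1150, 500).
625 = 5^4
275 = 5^2 × 11
1150 = 2 × 5^2 × 23
500 = 2^2 × 5^3
gcd(625, 275, 1150, 500) = 5^2 = 25.
cashews per bundle = 500 / 25 = 20.

20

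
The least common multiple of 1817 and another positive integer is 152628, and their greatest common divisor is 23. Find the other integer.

1932

gcd × lcm = product of the two integers, so the other integer is (23 × 152628) / 1817 = 1932.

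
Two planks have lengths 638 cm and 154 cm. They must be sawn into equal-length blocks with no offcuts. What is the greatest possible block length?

The block length must divide every plank, so the greatest is gcd(638, 154).
638 = 2 × 11 × 29
154 = 2 × 7 × 11
gcd(638, 154) = 2 × 11 = 22.

22 cm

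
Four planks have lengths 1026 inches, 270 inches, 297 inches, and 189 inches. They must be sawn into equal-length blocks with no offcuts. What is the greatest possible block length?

This is the greatest common divisor of 1026, 270, 297, and 189.
1026 = 2 × 3^3 × 19
270 = 2 × 3^3 × 5
297 = 3^3 × 11
189 = 3^3 × 7
gcd(1026, 270, 297, 189) = 3^3 = 27.

27 inches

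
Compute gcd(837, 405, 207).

837 = 3^3 × 31
405 = 3^4 × 5
207 = 3^2 × 23
gcd(837, 405, 207) = 3^2 = 9.

9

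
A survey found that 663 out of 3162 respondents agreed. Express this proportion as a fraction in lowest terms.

663 = 3 × 13 × 17
3162 = 2 × 3 × 17 × 31
gcd(663, 3162) = 3 × 17 = 51.
Divide numerator and denominator by 51: 663/3162 = 13/62.

13/62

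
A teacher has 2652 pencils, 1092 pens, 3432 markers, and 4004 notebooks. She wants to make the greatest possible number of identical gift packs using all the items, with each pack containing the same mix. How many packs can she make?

The pack count must divide each quantity, so the greatest is gcd(2652, 1092, 3432, 4004).
2652 = 2^2 × 3 × 13 × 17
1092 = 2^2 × 3 × 7 × 13
3432 = 2^3 × 3 × 11 × 13
4004 = 2^2 × 7 × 11 × 13
gcd(2652, 1092, 3432, 4004) = 2^2 × 13 = 52.

52 packs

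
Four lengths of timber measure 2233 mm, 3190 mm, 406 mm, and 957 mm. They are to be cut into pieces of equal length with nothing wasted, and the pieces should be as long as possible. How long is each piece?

29 mm

Each piece length must divide every original length, so the longest possible is gcd(2233, 3190, 406, 957).
2233 = 7 × 11 × 29
3190 = 2 × 5 × 11 × 29
406 = 2 × 7 × 29
957 = 3 × 11 × 29
gcd(2233, 3190, 406, 957) = 29.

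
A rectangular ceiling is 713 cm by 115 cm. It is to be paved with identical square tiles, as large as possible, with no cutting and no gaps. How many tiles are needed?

Tile side = gcd(713, 115).
713 = 23 × 31
115 = 5 × 23
gcd(713, 115) = 23.
Tiles: (713/23) × (115/23) = 31 × 5 = 155.

155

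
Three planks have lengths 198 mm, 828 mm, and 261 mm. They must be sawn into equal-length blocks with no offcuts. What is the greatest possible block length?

This is the greatest common divisor of 198, 828, and 261.
198 = 2 × 3^2 × 11
828 = 2^2 × 3^2 × 23
261 = 3^2 × 29
gcd(198, 828, 261) = 3^2 = 9.

9 mm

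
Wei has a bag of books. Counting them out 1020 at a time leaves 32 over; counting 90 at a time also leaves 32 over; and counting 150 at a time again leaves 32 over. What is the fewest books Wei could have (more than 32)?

15332

N − 32 must be a common multiple of 1020, 90, and 150.
1020 = 2^2 × 3 × 5 × 17
90 = 2 × 3^2 × 5
150 = 2 × 3 × 5^2
LCM(1020, 90, 150) = 2^2 × 3^2 × 5^2 × 17 = 15300.
Smallest N > 32 is LCM + 32 = 15300 + 32 = 15332.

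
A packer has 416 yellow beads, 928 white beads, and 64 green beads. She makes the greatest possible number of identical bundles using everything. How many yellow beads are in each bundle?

13

Number of bundles = gcd(416, 928, 64).
416 = 2^5 × 13
928 = 2^5 × 29
64 = 2^6
gcd(416, 928, 64) = 2^5 = 32.
yellow beads per bundle = 416 / 32 = 13.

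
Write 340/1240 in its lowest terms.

340 = 2^2 × 5 × 17
1240 = 2^3 × 5 × 31
gcd(340, 1240) = 2^2 × 5 = 20.
Divide numerator and denominator by 20: 340/1240 = 17/62.

17/62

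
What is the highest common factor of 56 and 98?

14

56 = 2^3 × 7
98 = 2 × 7^2
gcd(56, 98) = 2 × 7 = 14.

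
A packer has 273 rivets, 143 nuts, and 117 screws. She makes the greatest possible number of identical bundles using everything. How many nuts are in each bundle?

Number of bundles = gcd(273, 143, 117).
273 = 3 × 7 × 13
143 = 11 × 13
117 = 3^2 × 13
gcd(273, 143, 117) = 13.
nuts per bundle = 143 / 13 = 11.

11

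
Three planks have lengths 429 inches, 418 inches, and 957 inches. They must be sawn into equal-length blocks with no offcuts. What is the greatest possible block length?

This is the greatest common divisor of 429, 418, and 957.
429 = 3 × 11 × 13
418 = 2 × 11 × 19
957 = 3 × 11 × 29
gcd(429, 418, 957) = 11.

11 inches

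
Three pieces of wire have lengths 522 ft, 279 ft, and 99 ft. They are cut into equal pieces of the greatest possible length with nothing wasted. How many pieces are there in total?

100

Piece length = gcd(522, 279, 99).
522 = 2 × 3^2 × 29
279 = 3^2 × 31
99 = 3^2 × 11
gcd(522, 279, 99) = 3^2 = 9.
Total pieces = 522/9 + 279/9 + 99/9 = 58 + 31 + 11 = 100.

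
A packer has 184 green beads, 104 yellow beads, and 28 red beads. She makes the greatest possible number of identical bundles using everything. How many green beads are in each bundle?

Number of bundles = gcd(184, 104, 28).
184 = 2^3 × 23
104 = 2^3 × 13
28 = 2^2 × 7
gcd(184, 104, 28) = 2^2 = 4.
green beads per bundle = 184 / 4 = 46.

46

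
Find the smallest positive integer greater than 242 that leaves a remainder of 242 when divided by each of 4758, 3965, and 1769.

N − 242 must be a common multiple of 4758, 3965, and 1769.
4758 = 2 × 3 × 13 × 61
3965 = 5 × 13 × 61
1769 = 29 × 61
LCM(4758, 3965, 1769) = 2 × 3 × 5 × 13 × 29 × 61 = 689910.
Smallest N > 242 is LCM + 242 = 689910 + 242 = 690152.

690152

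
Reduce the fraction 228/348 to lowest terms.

19/29

228 = 2^2 × 3 × 19
348 = 2^2 × 3 × 29
gcd(228, 348) = 2^2 × 3 = 12.
Divide numerator and denominator by 12: 228/348 = 19/29.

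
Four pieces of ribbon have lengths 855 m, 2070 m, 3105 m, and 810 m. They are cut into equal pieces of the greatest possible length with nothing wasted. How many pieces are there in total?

152

Piece length = gcd(855, 2070, 3105, 810).
855 = 3^2 × 5 × 19
2070 = 2 × 3^2 × 5 × 23
3105 = 3^3 × 5 × 23
810 = 2 × 3^4 × 5
gcd(855, 2070, 3105, 810) = 3^2 × 5 = 45.
Total pieces = 855/45 + 2070/45 + 3105/45 + 810/45 = 19 + 46 + 69 + 18 = 152.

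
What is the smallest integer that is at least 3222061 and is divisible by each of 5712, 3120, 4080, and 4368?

3341520

The integer must be a common multiple of 5712, 3120, 4080, and 4368, so a multiple of their LCM.
5712 = 2^4 × 3 × 7 × 17
3120 = 2^4 × 3 × 5 × 13
4080 = 2^4 × 3 × 5 × 17
4368 = 2^4 × 3 × 7 × 13
LCM(5712, 3120, 4080, 4368) = 2^4 × 3 × 5 × 7 × 13 × 17 = 371280.
Smallest multiple of 371280 that is ≥ 3222061: ⌈3222061/371280⌉ × 371280 = 9 × 371280 = 3341520.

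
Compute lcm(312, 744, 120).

312 = 2^3 × 3 × 13
744 = 2^3 × 3 × 31
120 = 2^3 × 3 × 5
LCM(312, 744, 120) = 2^3 × 3 × 5 × 13 × 31 = 48360.

48360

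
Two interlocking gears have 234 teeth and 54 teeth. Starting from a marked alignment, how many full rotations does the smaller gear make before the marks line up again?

13 rotations

They are all back at their starting positions together after one LCM of the periods.
234 = 2 × 3^2 × 13
54 = 2 × 3^3
LCM(234, 54) = 2 × 3^3 × 13 = 702.
Rotations for period 54: 702 / 54 = 13.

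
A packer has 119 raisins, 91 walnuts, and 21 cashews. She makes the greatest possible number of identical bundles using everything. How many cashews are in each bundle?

Number of bundles = gcd(119, 91, 21).
119 = 7 × 17
91 = 7 × 13
21 = 3 × 7
gcd(119, 91, 21) = 7.
cashews per bundle = 21 / 7 = 3.

3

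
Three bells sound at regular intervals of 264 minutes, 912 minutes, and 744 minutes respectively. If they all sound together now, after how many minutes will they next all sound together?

310992 minutes

The first simultaneous occurrence is after LCM of the individual periods.
264 = 2^3 × 3 × 11
912 = 2^4 × 3 × 19
744 = 2^3 × 3 × 31
LCM(264, 912, 744) = 2^4 × 3 × 11 × 19 × 31 = 310992.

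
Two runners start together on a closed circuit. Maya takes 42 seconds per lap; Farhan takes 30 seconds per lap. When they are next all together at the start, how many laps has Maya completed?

5 laps

They are all back at their starting positions together after one LCM of the periods.
42 = 2 × 3 × 7
30 = 2 × 3 × 5
LCM(42, 30) = 2 × 3 × 5 × 7 = 210.
Laps for period 42: 210 / 42 = 5.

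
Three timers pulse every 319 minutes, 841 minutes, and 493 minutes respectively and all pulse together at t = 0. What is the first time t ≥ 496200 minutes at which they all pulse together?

Joint pulses occur at multiples of LCM(319, 841, 493).
319 = 11 × 29
841 = 29^2
493 = 17 × 29
LCM(319, 841, 493) = 11 × 17 × 29^2 = 157267.
Smallest multiple of 157267 that is ≥ 496200: ⌈496200/157267⌉ × 157267 = 4 × 157267 = 629068.

629068 minutes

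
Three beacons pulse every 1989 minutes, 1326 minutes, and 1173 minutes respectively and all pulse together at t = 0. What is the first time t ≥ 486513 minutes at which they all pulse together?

Joint pulses occur at multiples of LCM(1989, 1326, 1173).
1989 = 3^2 × 13 × 17
1326 = 2 × 3 × 13 × 17
1173 = 3 × 17 × 23
LCM(1989, 1326, 1173) = 2 × 3^2 × 13 × 17 × 23 = 91494.
Smallest multiple of 91494 that is ≥ 486513: ⌈486513/91494⌉ × 91494 = 6 × 91494 = 548964.

548964 minutes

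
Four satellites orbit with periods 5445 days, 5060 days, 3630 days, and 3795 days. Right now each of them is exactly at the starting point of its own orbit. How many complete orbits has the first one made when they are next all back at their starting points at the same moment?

92 orbits

The first common completion time is the LCM of the periods.
5445 = 3^2 × 5 × 11^2
5060 = 2^2 × 5 × 11 × 23
3630 = 2 × 3 × 5 × 11^2
3795 = 3 × 5 × 11 × 23
LCM(5445, 5060, 3630, 3795) = 2^2 × 3^2 × 5 × 11^2 × 23 = 500940.
Orbits for period 5445: 500940 / 5445 = 92.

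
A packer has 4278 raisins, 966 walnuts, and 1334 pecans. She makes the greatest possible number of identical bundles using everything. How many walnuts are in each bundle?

Number of bundles = gcd(4278, 966, 1334).
4278 = 2 × 3 × 23 × 31
966 = 2 × 3 × 7 × 23
1334 = 2 × 23 × 29
gcd(4278, 966, 1334) = 2 × 23 = 46.
walnuts per bundle = 966 / 46 = 21.

21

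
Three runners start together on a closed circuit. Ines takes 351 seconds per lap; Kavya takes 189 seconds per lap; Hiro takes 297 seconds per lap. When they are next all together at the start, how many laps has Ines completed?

77 laps

The first common completion time is the LCM of the periods.
351 = 3^3 × 13
189 = 3^3 × 7
297 = 3^3 × 11
LCM(351, 189, 297) = 3^3 × 7 × 11 × 13 = 27027.
Laps for period 351: 27027 / 351 = 77.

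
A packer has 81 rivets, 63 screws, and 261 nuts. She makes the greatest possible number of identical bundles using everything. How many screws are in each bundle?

7

Number of bundles = gcd(81, 63, 261).
81 = 3^4
63 = 3^2 × 7
261 = 3^2 × 29
gcd(81, 63, 261) = 3^2 = 9.
screws per bundle = 63 / 9 = 7.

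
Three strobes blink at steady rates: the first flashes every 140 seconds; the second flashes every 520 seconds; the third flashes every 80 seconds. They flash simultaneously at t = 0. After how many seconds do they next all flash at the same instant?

7280 seconds

We need the least common multiple of the intervals.
140 = 2^2 × 5 × 7
520 = 2^3 × 5 × 13
80 = 2^4 × 5
LCM(140, 520, 80) = 2^4 × 5 × 7 × 13 = 7280.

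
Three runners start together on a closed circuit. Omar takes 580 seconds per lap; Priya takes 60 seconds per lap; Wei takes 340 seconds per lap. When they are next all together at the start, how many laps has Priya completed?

493 laps

The first common completion time is the LCM of the periods.
580 = 2^2 × 5 × 29
60 = 2^2 × 3 × 5
340 = 2^2 × 5 × 17
LCM(580, 60, 340) = 2^2 × 3 × 5 × 17 × 29 = 29580.
Laps for period 60: 29580 / 60 = 493.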